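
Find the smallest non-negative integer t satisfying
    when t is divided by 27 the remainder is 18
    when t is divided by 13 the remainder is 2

Combine the congruences pairwise.
From t ≡ 18 (mod 27) write t = 18 + 27s. Substituting into t ≡ 2 (mod 13) gives 27s ≡ 10 (mod 13), and since 1⁻¹ ≡ 1 (mod 13), s ≡ 10. Hence t ≡ 18 + 27·10 = 288 (mod 351).

288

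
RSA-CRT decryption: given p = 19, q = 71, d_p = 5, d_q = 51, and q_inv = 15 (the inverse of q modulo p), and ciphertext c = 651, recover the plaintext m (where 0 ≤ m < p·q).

256

m₁ = c^(d_p) mod p: c ≡ 5 (mod 19), and 5^5 mod 19 = 9.
m₂ = c^(d_q) mod q: c ≡ 12 (mod 71), and 12^51 mod 71 = 43.
h = q_inv·(m₁ − m₂) mod p = 15·(9 − 43) mod 19 = 3.
m = m₂ + h·q = 43 + 3·71 = 256.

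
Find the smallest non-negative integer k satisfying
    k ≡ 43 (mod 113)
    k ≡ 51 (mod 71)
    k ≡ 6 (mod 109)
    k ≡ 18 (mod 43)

11099694

From k ≡ 43 (mod 113) write k = 43 + 113t. Substituting into k ≡ 51 (mod 71) gives 113t ≡ 8 (mod 71), and since 42⁻¹ ≡ 22 (mod 71), t ≡ 34. Hence k ≡ 43 + 113·34 = 3885 (mod 8023).
From k ≡ 3885 (mod 8023) write k = 3885 + 8023t. Substituting into k ≡ 6 (mod 109) gives 8023t ≡ 45 (mod 109), and since 66⁻¹ ≡ 38 (mod 109), t ≡ 75. Hence k ≡ 3885 + 8023·75 = 605610 (mod 874507).
From k ≡ 605610 (mod 874507) write k = 605610 + 874507t. Substituting into k ≡ 18 (mod 43) gives 874507t ≡ 20 (mod 43), and since 16⁻¹ ≡ 35 (mod 43), t ≡ 12. Hence k ≡ 605610 + 874507·12 = 11099694 (mod 37603801).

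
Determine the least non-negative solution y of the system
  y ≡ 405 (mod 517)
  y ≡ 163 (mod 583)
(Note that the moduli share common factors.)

Combine the congruences pairwise.
gcd(517, 583) = 11 and 11 | (163 − 405), so the pair is consistent; merging gives y ≡ 20568 (mod 27401), where 27401 = lcm(517, 583).
The solution is unique modulo lcm(517, 583) = 27401.

20568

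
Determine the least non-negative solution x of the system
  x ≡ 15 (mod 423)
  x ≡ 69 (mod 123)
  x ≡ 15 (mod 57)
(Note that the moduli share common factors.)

104496

Combine the congruences pairwise.
gcd(423, 123) = 3 and 3 | (69 − 15), so the pair is consistent; merging gives x ≡ 438 (mod 17343), where 17343 = lcm(423, 123).
gcd(17343, 57) = 3 and 3 | (15 − 438), so the pair is consistent; merging gives x ≡ 104496 (mod 329517), where 329517 = lcm(17343, 57).
The solution is unique modulo lcm(423, 123, 57) = 329517.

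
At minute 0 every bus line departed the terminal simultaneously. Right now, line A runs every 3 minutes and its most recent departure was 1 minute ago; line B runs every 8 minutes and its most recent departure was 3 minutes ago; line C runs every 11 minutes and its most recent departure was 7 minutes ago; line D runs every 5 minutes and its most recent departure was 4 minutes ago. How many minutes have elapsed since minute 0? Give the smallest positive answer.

The moduli are pairwise coprime; N = 3·8·11·5 = 1320.
N/3 = 440; 440 ≡ 2 (mod 3); 2·2 ≡ 1, so inverse 2.
N/8 = 165; 165 ≡ 5 (mod 8); 5·5 ≡ 1, so inverse 5.
N/11 = 120; 120 ≡ 10 (mod 11); 10·10 ≡ 1, so inverse 10.
N/5 = 264; 264 ≡ 4 (mod 5); 4·4 ≡ 1, so inverse 4.
t ≡ 1·440·2 + 3·165·5 + 7·120·10 + 4·264·4 = 15979.
15979 mod 1320 = 139.

139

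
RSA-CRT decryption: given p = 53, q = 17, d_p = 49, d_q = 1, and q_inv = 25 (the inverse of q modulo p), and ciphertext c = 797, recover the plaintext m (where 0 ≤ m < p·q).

338

m₁ = c^(d_p) mod p: c ≡ 2 (mod 53), and 2^49 mod 53 = 20.
m₂ = c^(d_q) mod q: c ≡ 15 (mod 17), and 15^1 mod 17 = 15.
h = q_inv·(m₁ − m₂) mod p = 25·(20 − 15) mod 53 = 19.
m = m₂ + h·q = 15 + 19·17 = 338.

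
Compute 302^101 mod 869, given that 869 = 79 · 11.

Mod 79: 302 ≡ 65; by Fermat, exponent reduces to 101 mod 78 = 23; 65^23 ≡ 64 (mod 79).
Mod 11: 302 ≡ 5; by Fermat, exponent reduces to 101 mod 10 = 1; 5^1 ≡ 5 (mod 11).
Combine by CRT: x ≡ 64 (mod 79), x ≡ 5 (mod 11) ⇒ x ≡ 775 (mod 869).

775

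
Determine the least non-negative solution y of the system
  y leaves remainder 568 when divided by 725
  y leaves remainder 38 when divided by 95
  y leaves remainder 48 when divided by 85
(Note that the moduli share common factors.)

46968

gcd(725, 95) = 5 and 5 | (38 − 568), so the pair is consistent; merging gives y ≡ 5643 (mod 13775), where 13775 = lcm(725, 95).
gcd(13775, 85) = 5 and 5 | (48 − 5643), so the pair is consistent; merging gives y ≡ 46968 (mod 234175), where 234175 = lcm(13775, 85).
The solution is unique modulo lcm(725, 95, 85) = 234175.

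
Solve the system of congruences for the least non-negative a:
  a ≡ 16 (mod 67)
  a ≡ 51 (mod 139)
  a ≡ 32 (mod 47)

The moduli are pairwise coprime; N = 67·139·47 = 437711.
N/67 = 6533; 6533 ≡ 34 (mod 67); 34·2 ≡ 1, so inverse 2.
N/139 = 3149; 3149 ≡ 91 (mod 139); 91·55 ≡ 1, so inverse 55.
N/47 = 9313; 9313 ≡ 7 (mod 47); 7·27 ≡ 1, so inverse 27.
a ≡ 16·6533·2 + 51·3149·55 + 32·9313·27 = 17088433.
17088433 mod 437711 = 17704.

17704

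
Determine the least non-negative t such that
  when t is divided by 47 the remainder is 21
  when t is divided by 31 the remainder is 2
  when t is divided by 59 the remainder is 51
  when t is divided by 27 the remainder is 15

433878

The moduli are pairwise coprime; N = 47·31·59·27 = 2321001.
N/47 = 49383; 49383 ≡ 33 (mod 47); 33·10 ≡ 1, so inverse 10.
N/31 = 74871; 74871 ≡ 6 (mod 31); 6·26 ≡ 1, so inverse 26.
N/59 = 39339; 39339 ≡ 45 (mod 59); 45·21 ≡ 1, so inverse 21.
N/27 = 85963; 85963 ≡ 22 (mod 27); 22·16 ≡ 1, so inverse 16.
t ≡ 21·49383·10 + 2·74871·26 + 51·39339·21 + 15·85963·16 = 77026911.
77026911 mod 2321001 = 433878.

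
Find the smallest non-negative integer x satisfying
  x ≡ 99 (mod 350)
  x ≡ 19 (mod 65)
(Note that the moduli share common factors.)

gcd(350, 65) = 5 and 5 | (19 − 99), so the pair is consistent; merging gives x ≡ 799 (mod 4550), where 4550 = lcm(350, 65).
The solution is unique modulo lcm(350, 65) = 4550.

799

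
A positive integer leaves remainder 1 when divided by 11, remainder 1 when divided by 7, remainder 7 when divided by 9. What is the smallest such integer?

The moduli are pairwise coprime; N = 11·7·9 = 693.
N/11 = 63; 63 ≡ 8 (mod 11); 8·7 ≡ 1, so inverse 7.
N/7 = 99; 99 ≡ 1 (mod 7), inverse 1.
N/9 = 77; 77 ≡ 5 (mod 9); 5·2 ≡ 1, so inverse 2.
m ≡ 1·63·7 + 1·99·1 + 7·77·2 = 1618.
1618 mod 693 = 232.

232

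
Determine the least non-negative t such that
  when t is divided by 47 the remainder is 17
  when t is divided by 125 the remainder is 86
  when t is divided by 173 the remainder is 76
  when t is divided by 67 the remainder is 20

From t ≡ 17 (mod 47) write t = 17 + 47s. Substituting into t ≡ 86 (mod 125) gives 47s ≡ 69 (mod 125), and since 47⁻¹ ≡ 8 (mod 125), s ≡ 52. Hence t ≡ 17 + 47·52 = 2461 (mod 5875).
From t ≡ 2461 (mod 5875) write t = 2461 + 5875s. Substituting into t ≡ 76 (mod 173) gives 5875s ≡ 37 (mod 173), and since 166⁻¹ ≡ 74 (mod 173), s ≡ 143. Hence t ≡ 2461 + 5875·143 = 842586 (mod 1016375).
From t ≡ 842586 (mod 1016375) write t = 842586 + 1016375s. Substituting into t ≡ 20 (mod 67) gives 1016375s ≡ 26 (mod 67), and since 52⁻¹ ≡ 58 (mod 67), s ≡ 34. Hence t ≡ 842586 + 1016375·34 = 35399336 (mod 68097125).

35399336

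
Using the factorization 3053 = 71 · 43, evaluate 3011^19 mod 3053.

Mod 71: 3011 ≡ 29; 29^19 ≡ 6 (mod 71).
Mod 43: 3011 ≡ 1; 1^19 ≡ 1 (mod 43).
Combine by CRT: x ≡ 6 (mod 71), x ≡ 1 (mod 43) ⇒ x ≡ 2065 (mod 3053).

2065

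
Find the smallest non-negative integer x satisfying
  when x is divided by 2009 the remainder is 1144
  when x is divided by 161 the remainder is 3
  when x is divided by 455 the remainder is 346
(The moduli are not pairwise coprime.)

2227116

gcd(2009, 161) = 7 and 7 | (3 − 1144), so the pair is consistent; merging gives x ≡ 9180 (mod 46207), where 46207 = lcm(2009, 161).
gcd(46207, 455) = 7 and 7 | (346 − 9180), so the pair is consistent; merging gives x ≡ 2227116 (mod 3003455), where 3003455 = lcm(46207, 455).
The solution is unique modulo lcm(2009, 161, 455) = 3003455.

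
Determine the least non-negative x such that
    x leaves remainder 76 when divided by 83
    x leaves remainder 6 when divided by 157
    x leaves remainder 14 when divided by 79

Combine the congruences pairwise.
From x ≡ 76 (mod 83) write x = 76 + 83t. Substituting into x ≡ 6 (mod 157) gives 83t ≡ 87 (mod 157), and since 83⁻¹ ≡ 70 (mod 157), t ≡ 124. Hence x ≡ 76 + 83·124 = 10368 (mod 13031).
From x ≡ 10368 (mod 13031) write x = 10368 + 13031t. Substituting into x ≡ 14 (mod 79) gives 13031t ≡ 74 (mod 79), and since 75⁻¹ ≡ 59 (mod 79), t ≡ 21. Hence x ≡ 10368 + 13031·21 = 284019 (mod 1029449).

284019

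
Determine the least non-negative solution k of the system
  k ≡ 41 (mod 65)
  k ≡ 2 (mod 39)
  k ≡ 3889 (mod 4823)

gcd(65, 39) = 13 and 13 | (2 − 41), so the pair is consistent; merging gives k ≡ 41 (mod 195), where 195 = lcm(65, 39).
gcd(195, 4823) = 13 and 13 | (3889 − 41), so the pair is consistent; merging gives k ≡ 71411 (mod 72345), where 72345 = lcm(195, 4823).
The solution is unique modulo lcm(65, 39, 4823) = 72345.

71411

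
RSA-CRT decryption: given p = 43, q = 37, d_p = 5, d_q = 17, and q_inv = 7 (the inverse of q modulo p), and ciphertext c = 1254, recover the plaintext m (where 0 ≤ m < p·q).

m₁ = c^(d_p) mod p: c ≡ 7 (mod 43), and 7^5 mod 43 = 37.
m₂ = c^(d_q) mod q: c ≡ 33 (mod 37), and 33^17 mod 37 = 9.
h = q_inv·(m₁ − m₂) mod p = 7·(37 − 9) mod 43 = 24.
m = m₂ + h·q = 9 + 24·37 = 897.

897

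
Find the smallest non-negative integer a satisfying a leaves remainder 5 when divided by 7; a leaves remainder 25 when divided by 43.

68

From a ≡ 5 (mod 7) write a = 5 + 7t. Substituting into a ≡ 25 (mod 43) gives 7t ≡ 20 (mod 43), and since 7⁻¹ ≡ 37 (mod 43), t ≡ 9. Hence a ≡ 5 + 7·9 = 68 (mod 301).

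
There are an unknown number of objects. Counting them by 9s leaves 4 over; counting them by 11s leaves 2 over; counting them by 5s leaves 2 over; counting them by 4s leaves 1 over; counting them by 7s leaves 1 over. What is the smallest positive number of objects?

Combine the congruences pairwise.
From N ≡ 4 (mod 9) write N = 4 + 9t. Substituting into N ≡ 2 (mod 11) gives 9t ≡ 9 (mod 11), and since 9⁻¹ ≡ 5 (mod 11), t ≡ 1. Hence N ≡ 4 + 9·1 = 13 (mod 99).
From N ≡ 13 (mod 99) write N = 13 + 99t. Substituting into N ≡ 2 (mod 5) gives 99t ≡ 4 (mod 5), and since 4⁻¹ ≡ 4 (mod 5), t ≡ 1. Hence N ≡ 13 + 99·1 = 112 (mod 495).
From N ≡ 112 (mod 495) write N = 112 + 495t. Substituting into N ≡ 1 (mod 4) gives 495t ≡ 1 (mod 4), and since 3⁻¹ ≡ 3 (mod 4), t ≡ 3. Hence N ≡ 112 + 495·3 = 1597 (mod 1980).
From N ≡ 1597 (mod 1980) write N = 1597 + 1980t. Substituting into N ≡ 1 (mod 7) gives 1980t ≡ 0 (mod 7), and since 6⁻¹ ≡ 6 (mod 7), t ≡ 0. Hence N ≡ 1597 + 1980·0 = 1597 (mod 13860).

1597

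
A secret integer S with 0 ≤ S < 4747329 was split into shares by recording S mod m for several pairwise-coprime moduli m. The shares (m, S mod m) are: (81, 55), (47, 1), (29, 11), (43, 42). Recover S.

From S ≡ 55 (mod 81) write S = 55 + 81t. Substituting into S ≡ 1 (mod 47) gives 81t ≡ 40 (mod 47), and since 34⁻¹ ≡ 18 (mod 47), t ≡ 15. Hence S ≡ 55 + 81·15 = 1270 (mod 3807).
From S ≡ 1270 (mod 3807) write S = 1270 + 3807t. Substituting into S ≡ 11 (mod 29) gives 3807t ≡ 17 (mod 29), and since 8⁻¹ ≡ 11 (mod 29), t ≡ 13. Hence S ≡ 1270 + 3807·13 = 50761 (mod 110403).
From S ≡ 50761 (mod 110403) write S = 50761 + 110403t. Substituting into S ≡ 42 (mod 43) gives 110403t ≡ 21 (mod 43), and since 22⁻¹ ≡ 2 (mod 43), t ≡ 42. Hence S ≡ 50761 + 110403·42 = 4687687 (mod 4747329).

4687687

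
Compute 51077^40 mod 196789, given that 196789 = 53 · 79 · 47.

Mod 53: 51077 ≡ 38; 38^40 ≡ 15 (mod 53).
Mod 79: 51077 ≡ 43; 43^40 ≡ 36 (mod 79).
Mod 47: 51077 ≡ 35; 35^40 ≡ 7 (mod 47).
Combine by CRT: x ≡ 15 (mod 53), x ≡ 36 (mod 79), x ≡ 7 (mod 47) ⇒ x ≡ 91281 (mod 196789).

91281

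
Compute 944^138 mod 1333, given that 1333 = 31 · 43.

Mod 31: 944 ≡ 14; by Fermat, exponent reduces to 138 mod 30 = 18; 14^18 ≡ 16 (mod 31).
Mod 43: 944 ≡ 41; by Fermat, exponent reduces to 138 mod 42 = 12; 41^12 ≡ 11 (mod 43).
Combine by CRT: x ≡ 16 (mod 31), x ≡ 11 (mod 43) ⇒ x ≡ 140 (mod 1333).

140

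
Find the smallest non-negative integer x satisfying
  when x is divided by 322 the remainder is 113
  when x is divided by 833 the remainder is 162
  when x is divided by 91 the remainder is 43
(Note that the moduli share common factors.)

gcd(322, 833) = 7 and 7 | (162 − 113), so the pair is consistent; merging gives x ≡ 22653 (mod 38318), where 38318 = lcm(322, 833).
gcd(38318, 91) = 7 and 7 | (43 − 22653), so the pair is consistent; merging gives x ≡ 290879 (mod 498134), where 498134 = lcm(38318, 91).
The solution is unique modulo lcm(322, 833, 91) = 498134.

290879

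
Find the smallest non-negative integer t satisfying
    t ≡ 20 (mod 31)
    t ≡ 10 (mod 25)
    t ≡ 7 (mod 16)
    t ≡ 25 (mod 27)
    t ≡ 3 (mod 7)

160135

Combine the congruences pairwise.
From t ≡ 20 (mod 31) write t = 20 + 31s. Substituting into t ≡ 10 (mod 25) gives 31s ≡ 15 (mod 25), and since 6⁻¹ ≡ 21 (mod 25), s ≡ 15. Hence t ≡ 20 + 31·15 = 485 (mod 775).
From t ≡ 485 (mod 775) write t = 485 + 775s. Substituting into t ≡ 7 (mod 16) gives 775s ≡ 2 (mod 16), and since 7⁻¹ ≡ 7 (mod 16), s ≡ 14. Hence t ≡ 485 + 775·14 = 11335 (mod 12400).
From t ≡ 11335 (mod 12400) write t = 11335 + 12400s. Substituting into t ≡ 25 (mod 27) gives 12400s ≡ 3 (mod 27), and since 7⁻¹ ≡ 4 (mod 27), s ≡ 12. Hence t ≡ 11335 + 12400·12 = 160135 (mod 334800).
From t ≡ 160135 (mod 334800) write t = 160135 + 334800s. Substituting into t ≡ 3 (mod 7) gives 334800s ≡ 0 (mod 7), and since 4⁻¹ ≡ 2 (mod 7), s ≡ 0. Hence t ≡ 160135 + 334800·0 = 160135 (mod 2343600).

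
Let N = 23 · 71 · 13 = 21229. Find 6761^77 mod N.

7957

Mod 23: 6761 ≡ 22; by Fermat, exponent reduces to 77 mod 22 = 11; 22^11 ≡ 22 (mod 23).
Mod 71: 6761 ≡ 16; by Fermat, exponent reduces to 77 mod 70 = 7; 16^7 ≡ 5 (mod 71).
Mod 13: 6761 ≡ 1; by Fermat, exponent reduces to 77 mod 12 = 5; 1^5 ≡ 1 (mod 13).
Combine by CRT: x ≡ 22 (mod 23), x ≡ 5 (mod 71), x ≡ 1 (mod 13) ⇒ x ≡ 7957 (mod 21229).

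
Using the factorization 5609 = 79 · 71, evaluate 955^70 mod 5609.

4971

Mod 79: 955 ≡ 7; 7^70 ≡ 73 (mod 79).
Mod 71: 955 ≡ 32; since 70 | 70, by Fermat 32^70 ≡ 1 (mod 71).
Combine by CRT: x ≡ 73 (mod 79), x ≡ 1 (mod 71) ⇒ x ≡ 4971 (mod 5609).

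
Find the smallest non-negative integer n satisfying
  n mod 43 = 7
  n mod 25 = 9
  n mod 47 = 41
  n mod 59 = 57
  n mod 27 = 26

52783109

Combine the congruences pairwise.
From n ≡ 7 (mod 43) write n = 7 + 43t. Substituting into n ≡ 9 (mod 25) gives 43t ≡ 2 (mod 25), and since 18⁻¹ ≡ 7 (mod 25), t ≡ 14. Hence n ≡ 7 + 43·14 = 609 (mod 1075).
From n ≡ 609 (mod 1075) write n = 609 + 1075t. Substituting into n ≡ 41 (mod 47) gives 1075t ≡ 43 (mod 47), and since 41⁻¹ ≡ 39 (mod 47), t ≡ 32. Hence n ≡ 609 + 1075·32 = 35009 (mod 50525).
From n ≡ 35009 (mod 50525) write n = 35009 + 50525t. Substituting into n ≡ 57 (mod 59) gives 50525t ≡ 35 (mod 59), and since 21⁻¹ ≡ 45 (mod 59), t ≡ 41. Hence n ≡ 35009 + 50525·41 = 2106534 (mod 2980975).
From n ≡ 2106534 (mod 2980975) write n = 2106534 + 2980975t. Substituting into n ≡ 26 (mod 27) gives 2980975t ≡ 5 (mod 27), and since 13⁻¹ ≡ 25 (mod 27), t ≡ 17. Hence n ≡ 2106534 + 2980975·17 = 52783109 (mod 80486325).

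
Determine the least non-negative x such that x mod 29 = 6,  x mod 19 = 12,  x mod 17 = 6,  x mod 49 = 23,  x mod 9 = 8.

From x ≡ 6 (mod 29) write x = 6 + 29t. Substituting into x ≡ 12 (mod 19) gives 29t ≡ 6 (mod 19), and since 10⁻¹ ≡ 2 (mod 19), t ≡ 12. Hence x ≡ 6 + 29·12 = 354 (mod 551).
From x ≡ 354 (mod 551) write x = 354 + 551t. Substituting into x ≡ 6 (mod 17) gives 551t ≡ 9 (mod 17), and since 7⁻¹ ≡ 5 (mod 17), t ≡ 11. Hence x ≡ 354 + 551·11 = 6415 (mod 9367).
From x ≡ 6415 (mod 9367) write x = 6415 + 9367t. Substituting into x ≡ 23 (mod 49) gives 9367t ≡ 27 (mod 49), and since 8⁻¹ ≡ 43 (mod 49), t ≡ 34. Hence x ≡ 6415 + 9367·34 = 324893 (mod 458983).
From x ≡ 324893 (mod 458983) write x = 324893 + 458983t. Substituting into x ≡ 8 (mod 9) gives 458983t ≡ 6 (mod 9), and since 1⁻¹ ≡ 1 (mod 9), t ≡ 6. Hence x ≡ 324893 + 458983·6 = 3078791 (mod 4130847).

3078791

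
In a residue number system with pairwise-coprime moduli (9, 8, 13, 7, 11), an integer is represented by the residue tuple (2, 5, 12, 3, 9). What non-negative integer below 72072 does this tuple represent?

56549

From x ≡ 2 (mod 9) write x = 2 + 9t. Substituting into x ≡ 5 (mod 8) gives 9t ≡ 3 (mod 8), and since 1⁻¹ ≡ 1 (mod 8), t ≡ 3. Hence x ≡ 2 + 9·3 = 29 (mod 72).
From x ≡ 29 (mod 72) write x = 29 + 72t. Substituting into x ≡ 12 (mod 13) gives 72t ≡ 9 (mod 13), and since 7⁻¹ ≡ 2 (mod 13), t ≡ 5. Hence x ≡ 29 + 72·5 = 389 (mod 936).
From x ≡ 389 (mod 936) write x = 389 + 936t. Substituting into x ≡ 3 (mod 7) gives 936t ≡ 6 (mod 7), and since 5⁻¹ ≡ 3 (mod 7), t ≡ 4. Hence x ≡ 389 + 936·4 = 4133 (mod 6552).
From x ≡ 4133 (mod 6552) write x = 4133 + 6552t. Substituting into x ≡ 9 (mod 11) gives 6552t ≡ 1 (mod 11), and since 7⁻¹ ≡ 8 (mod 11), t ≡ 8. Hence x ≡ 4133 + 6552·8 = 56549 (mod 72072).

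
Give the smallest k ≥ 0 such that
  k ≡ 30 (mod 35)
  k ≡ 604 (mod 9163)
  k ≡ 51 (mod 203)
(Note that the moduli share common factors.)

18930

gcd(35, 9163) = 7 and 7 | (604 − 30), so the pair is consistent; merging gives k ≡ 18930 (mod 45815), where 45815 = lcm(35, 9163).
gcd(45815, 203) = 7 and 7 | (51 − 18930), so the pair is consistent; merging gives k ≡ 18930 (mod 1328635), where 1328635 = lcm(45815, 203).
The solution is unique modulo lcm(35, 9163, 203) = 1328635.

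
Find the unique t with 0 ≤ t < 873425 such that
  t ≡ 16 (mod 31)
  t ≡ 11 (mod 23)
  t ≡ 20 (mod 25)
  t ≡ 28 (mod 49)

The moduli are pairwise coprime; N = 31·23·25·49 = 873425.
N/31 = 28175; 28175 ≡ 27 (mod 31); 27·23 ≡ 1, so inverse 23.
N/23 = 37975; 37975 ≡ 2 (mod 23); 2·12 ≡ 1, so inverse 12.
N/25 = 34937; 34937 ≡ 12 (mod 25); 12·23 ≡ 1, so inverse 23.
N/49 = 17825; 17825 ≡ 38 (mod 49); 38·40 ≡ 1, so inverse 40.
t ≡ 16·28175·23 + 11·37975·12 + 20·34937·23 + 28·17825·40 = 51416120.
51416120 mod 873425 = 757470.

757470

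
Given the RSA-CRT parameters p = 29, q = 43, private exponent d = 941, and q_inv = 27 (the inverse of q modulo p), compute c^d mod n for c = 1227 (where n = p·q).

874

d_p = d mod (p−1) = 941 mod 28 = 17; d_q = d mod (q−1) = 17.
m₁ = c^(d_p) mod p: c ≡ 9 (mod 29), and 9^17 mod 29 = 4.
m₂ = c^(d_q) mod q: c ≡ 23 (mod 43), and 23^17 mod 43 = 14.
h = q_inv·(m₁ − m₂) mod p = 27·(4 − 14) mod 29 = 20.
m = m₂ + h·q = 14 + 20·43 = 874.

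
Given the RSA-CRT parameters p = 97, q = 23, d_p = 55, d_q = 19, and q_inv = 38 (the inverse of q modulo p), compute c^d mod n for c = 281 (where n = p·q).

m₁ = c^(d_p) mod p: c ≡ 87 (mod 97), and 87^55 mod 97 = 76.
m₂ = c^(d_q) mod q: c ≡ 5 (mod 23), and 5^19 mod 23 = 7.
h = q_inv·(m₁ − m₂) mod p = 38·(76 − 7) mod 97 = 3.
m = m₂ + h·q = 7 + 3·23 = 76.

76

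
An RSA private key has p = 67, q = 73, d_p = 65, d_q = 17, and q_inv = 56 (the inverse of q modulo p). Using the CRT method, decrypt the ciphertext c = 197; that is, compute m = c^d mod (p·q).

854

m₁ = c^(d_p) mod p: c ≡ 63 (mod 67), and 63^65 mod 67 = 50.
m₂ = c^(d_q) mod q: c ≡ 51 (mod 73), and 51^17 mod 73 = 51.
h = q_inv·(m₁ − m₂) mod p = 56·(50 − 51) mod 67 = 11.
m = m₂ + h·q = 51 + 11·73 = 854.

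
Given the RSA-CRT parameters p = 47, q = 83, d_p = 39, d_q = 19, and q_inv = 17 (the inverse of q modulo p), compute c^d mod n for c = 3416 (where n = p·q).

1484

m₁ = c^(d_p) mod p: c ≡ 32 (mod 47), and 32^39 mod 47 = 27.
m₂ = c^(d_q) mod q: c ≡ 13 (mod 83), and 13^19 mod 83 = 73.
h = q_inv·(m₁ − m₂) mod p = 17·(27 − 73) mod 47 = 17.
m = m₂ + h·q = 73 + 17·83 = 1484.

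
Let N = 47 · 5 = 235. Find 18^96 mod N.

166

Mod 47: 18 ≡ 18; by Fermat, exponent reduces to 96 mod 46 = 4; 18^4 ≡ 25 (mod 47).
Mod 5: 18 ≡ 3; since 4 | 96, by Fermat 3^96 ≡ 1 (mod 5).
Combine by CRT: x ≡ 25 (mod 47), x ≡ 1 (mod 5) ⇒ x ≡ 166 (mod 235).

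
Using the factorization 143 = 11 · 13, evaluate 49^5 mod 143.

Mod 11: 49 ≡ 5; 5^5 ≡ 1 (mod 11).
Mod 13: 49 ≡ 10; 10^5 ≡ 4 (mod 13).
Combine by CRT: x ≡ 1 (mod 11), x ≡ 4 (mod 13) ⇒ x ≡ 56 (mod 143).

56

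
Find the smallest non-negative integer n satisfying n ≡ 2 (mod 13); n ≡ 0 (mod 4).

From n ≡ 2 (mod 13) write n = 2 + 13t. Substituting into n ≡ 0 (mod 4) gives 13t ≡ 2 (mod 4), and since 1⁻¹ ≡ 1 (mod 4), t ≡ 2. Hence n ≡ 2 + 13·2 = 28 (mod 52).

28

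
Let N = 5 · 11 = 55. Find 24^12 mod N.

26

Mod 5: 24 ≡ 4; since 4 | 12, by Fermat 4^12 ≡ 1 (mod 5).
Mod 11: 24 ≡ 2; by Fermat, exponent reduces to 12 mod 10 = 2; 2^2 ≡ 4 (mod 11).
Combine by CRT: x ≡ 1 (mod 5), x ≡ 4 (mod 11) ⇒ x ≡ 26 (mod 55).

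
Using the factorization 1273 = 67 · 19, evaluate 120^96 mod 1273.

1094

Mod 67: 120 ≡ 53; by Fermat, exponent reduces to 96 mod 66 = 30; 53^30 ≡ 22 (mod 67).
Mod 19: 120 ≡ 6; by Fermat, exponent reduces to 96 mod 18 = 6; 6^6 ≡ 11 (mod 19).
Combine by CRT: x ≡ 22 (mod 67), x ≡ 11 (mod 19) ⇒ x ≡ 1094 (mod 1273).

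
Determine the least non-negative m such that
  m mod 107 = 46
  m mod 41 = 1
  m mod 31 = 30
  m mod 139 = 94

17542589

The moduli are pairwise coprime; N = 107·41·31·139 = 18903583.
N/107 = 176669; 176669 ≡ 12 (mod 107); 12·9 ≡ 1, so inverse 9.
N/41 = 461063; 461063 ≡ 18 (mod 41); 18·16 ≡ 1, so inverse 16.
N/31 = 609793; 609793 ≡ 23 (mod 31); 23·27 ≡ 1, so inverse 27.
N/139 = 135997; 135997 ≡ 55 (mod 139); 55·91 ≡ 1, so inverse 91.
m ≡ 46·176669·9 + 1·461063·16 + 30·609793·27 + 94·135997·91 = 1737768642.
1737768642 mod 18903583 = 17542589.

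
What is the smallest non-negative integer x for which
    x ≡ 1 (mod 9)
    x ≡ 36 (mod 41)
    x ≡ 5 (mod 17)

3439

The moduli are pairwise coprime; N = 9·41·17 = 6273.
N/9 = 697; 697 ≡ 4 (mod 9); 4·7 ≡ 1, so inverse 7.
N/41 = 153; 153 ≡ 30 (mod 41); 30·26 ≡ 1, so inverse 26.
N/17 = 369; 369 ≡ 12 (mod 17); 12·10 ≡ 1, so inverse 10.
x ≡ 1·697·7 + 36·153·26 + 5·369·10 = 166537.
166537 mod 6273 = 3439.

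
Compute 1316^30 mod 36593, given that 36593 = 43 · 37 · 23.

729

Mod 43: 1316 ≡ 26; 26^30 ≡ 41 (mod 43).
Mod 37: 1316 ≡ 21; 21^30 ≡ 26 (mod 37).
Mod 23: 1316 ≡ 5; by Fermat, exponent reduces to 30 mod 22 = 8; 5^8 ≡ 16 (mod 23).
Combine by CRT: x ≡ 41 (mod 43), x ≡ 26 (mod 37), x ≡ 16 (mod 23) ⇒ x ≡ 729 (mod 36593).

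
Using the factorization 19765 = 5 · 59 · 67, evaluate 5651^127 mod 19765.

8146

Mod 5: 5651 ≡ 1; by Fermat, exponent reduces to 127 mod 4 = 3; 1^3 ≡ 1 (mod 5).
Mod 59: 5651 ≡ 46; by Fermat, exponent reduces to 127 mod 58 = 11; 46^11 ≡ 4 (mod 59).
Mod 67: 5651 ≡ 23; by Fermat, exponent reduces to 127 mod 66 = 61; 23^61 ≡ 39 (mod 67).
Combine by CRT: x ≡ 1 (mod 5), x ≡ 4 (mod 59), x ≡ 39 (mod 67) ⇒ x ≡ 8146 (mod 19765).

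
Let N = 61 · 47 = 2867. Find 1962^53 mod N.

1274

Mod 61: 1962 ≡ 10; 10^53 ≡ 54 (mod 61).
Mod 47: 1962 ≡ 35; by Fermat, exponent reduces to 53 mod 46 = 7; 35^7 ≡ 5 (mod 47).
Combine by CRT: x ≡ 54 (mod 61), x ≡ 5 (mod 47) ⇒ x ≡ 1274 (mod 2867).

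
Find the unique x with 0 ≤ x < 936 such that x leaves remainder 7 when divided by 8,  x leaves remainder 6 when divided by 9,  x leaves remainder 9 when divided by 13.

87

Combine the congruences pairwise.
From x ≡ 7 (mod 8) write x = 7 + 8t. Substituting into x ≡ 6 (mod 9) gives 8t ≡ 8 (mod 9), and since 8⁻¹ ≡ 8 (mod 9), t ≡ 1. Hence x ≡ 7 + 8·1 = 15 (mod 72).
From x ≡ 15 (mod 72) write x = 15 + 72t. Substituting into x ≡ 9 (mod 13) gives 72t ≡ 7 (mod 13), and since 7⁻¹ ≡ 2 (mod 13), t ≡ 1. Hence x ≡ 15 + 72·1 = 87 (mod 936).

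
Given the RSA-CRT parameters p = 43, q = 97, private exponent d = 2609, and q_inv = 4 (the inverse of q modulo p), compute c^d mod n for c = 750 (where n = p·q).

d_p = d mod (p−1) = 2609 mod 42 = 5; d_q = d mod (q−1) = 17.
m₁ = c^(d_p) mod p: c ≡ 19 (mod 43), and 19^5 mod 43 = 30.
m₂ = c^(d_q) mod q: c ≡ 71 (mod 97), and 71^17 mod 97 = 37.
h = q_inv·(m₁ − m₂) mod p = 4·(30 − 37) mod 43 = 15.
m = m₂ + h·q = 37 + 15·97 = 1492.

1492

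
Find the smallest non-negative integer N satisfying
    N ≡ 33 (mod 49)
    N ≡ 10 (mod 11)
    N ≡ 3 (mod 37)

4443

The moduli are pairwise coprime; M = 49·11·37 = 19943.
M/49 = 407; 407 ≡ 15 (mod 49); 15·36 ≡ 1, so inverse 36.
M/11 = 1813; 1813 ≡ 9 (mod 11); 9·5 ≡ 1, so inverse 5.
M/37 = 539; 539 ≡ 21 (mod 37); 21·30 ≡ 1, so inverse 30.
N ≡ 33·407·36 + 10·1813·5 + 3·539·30 = 622676.
622676 mod 19943 = 4443.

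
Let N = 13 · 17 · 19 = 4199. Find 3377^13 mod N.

1180

Mod 13: 3377 ≡ 10; by Fermat, exponent reduces to 13 mod 12 = 1; 10^1 ≡ 10 (mod 13).
Mod 17: 3377 ≡ 11; 11^13 ≡ 7 (mod 17).
Mod 19: 3377 ≡ 14; 14^13 ≡ 2 (mod 19).
Combine by CRT: x ≡ 10 (mod 13), x ≡ 7 (mod 17), x ≡ 2 (mod 19) ⇒ x ≡ 1180 (mod 4199).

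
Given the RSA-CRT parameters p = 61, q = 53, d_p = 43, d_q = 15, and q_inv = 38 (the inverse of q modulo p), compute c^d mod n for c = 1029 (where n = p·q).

m₁ = c^(d_p) mod p: c ≡ 53 (mod 61), and 53^43 mod 61 = 37.
m₂ = c^(d_q) mod q: c ≡ 22 (mod 53), and 22^15 mod 53 = 2.
h = q_inv·(m₁ − m₂) mod p = 38·(37 − 2) mod 61 = 49.
m = m₂ + h·q = 2 + 49·53 = 2599.

2599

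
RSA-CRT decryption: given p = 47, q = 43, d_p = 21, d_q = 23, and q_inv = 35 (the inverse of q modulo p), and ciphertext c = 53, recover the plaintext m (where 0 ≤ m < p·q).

487

m₁ = c^(d_p) mod p: c ≡ 6 (mod 47), and 6^21 mod 47 = 17.
m₂ = c^(d_q) mod q: c ≡ 10 (mod 43), and 10^23 mod 43 = 14.
h = q_inv·(m₁ − m₂) mod p = 35·(17 − 14) mod 47 = 11.
m = m₂ + h·q = 14 + 11·43 = 487.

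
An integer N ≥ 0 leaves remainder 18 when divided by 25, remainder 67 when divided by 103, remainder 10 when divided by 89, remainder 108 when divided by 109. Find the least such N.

24000818

From N ≡ 18 (mod 25) write N = 18 + 25t. Substituting into N ≡ 67 (mod 103) gives 25t ≡ 49 (mod 103), and since 25⁻¹ ≡ 33 (mod 103), t ≡ 72. Hence N ≡ 18 + 25·72 = 1818 (mod 2575).
From N ≡ 1818 (mod 2575) write N = 1818 + 2575t. Substituting into N ≡ 10 (mod 89) gives 2575t ≡ 61 (mod 89), and since 83⁻¹ ≡ 74 (mod 89), t ≡ 64. Hence N ≡ 1818 + 2575·64 = 166618 (mod 229175).
From N ≡ 166618 (mod 229175) write N = 166618 + 229175t. Substituting into N ≡ 108 (mod 109) gives 229175t ≡ 42 (mod 109), and since 57⁻¹ ≡ 44 (mod 109), t ≡ 104. Hence N ≡ 166618 + 229175·104 = 24000818 (mod 24980075).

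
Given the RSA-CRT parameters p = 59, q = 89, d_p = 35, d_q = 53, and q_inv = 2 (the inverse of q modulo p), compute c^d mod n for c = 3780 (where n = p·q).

2857

m₁ = c^(d_p) mod p: c ≡ 4 (mod 59), and 4^35 mod 59 = 25.
m₂ = c^(d_q) mod q: c ≡ 42 (mod 89), and 42^53 mod 89 = 9.
h = q_inv·(m₁ − m₂) mod p = 2·(25 − 9) mod 59 = 32.
m = m₂ + h·q = 9 + 32·89 = 2857.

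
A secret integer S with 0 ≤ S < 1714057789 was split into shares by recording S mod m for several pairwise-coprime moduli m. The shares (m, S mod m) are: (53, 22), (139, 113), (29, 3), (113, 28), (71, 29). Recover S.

The moduli are pairwise coprime; N = 53·139·29·113·71 = 1714057789.
N/53 = 32340713; 32340713 ≡ 7 (mod 53); 7·38 ≡ 1, so inverse 38.
N/139 = 12331351; 12331351 ≡ 105 (mod 139); 105·94 ≡ 1, so inverse 94.
N/29 = 59105441; 59105441 ≡ 19 (mod 29); 19·26 ≡ 1, so inverse 26.
N/113 = 15168653; 15168653 ≡ 98 (mod 113); 98·15 ≡ 1, so inverse 15.
N/71 = 24141659; 24141659 ≡ 26 (mod 71); 26·41 ≡ 1, so inverse 41.
S ≡ 22·32340713·38 + 113·12331351·94 + 3·59105441·26 + 28·15168653·15 + 29·24141659·41 = 197705937599.
197705937599 mod 1714057789 = 589291864.

589291864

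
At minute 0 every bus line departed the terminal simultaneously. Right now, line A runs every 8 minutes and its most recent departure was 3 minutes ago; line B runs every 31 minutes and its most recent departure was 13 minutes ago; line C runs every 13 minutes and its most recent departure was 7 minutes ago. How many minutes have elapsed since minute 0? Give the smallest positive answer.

2555

The moduli are pairwise coprime; N = 8·31·13 = 3224.
N/8 = 403; 403 ≡ 3 (mod 8); 3·3 ≡ 1, so inverse 3.
N/31 = 104; 104 ≡ 11 (mod 31); 11·17 ≡ 1, so inverse 17.
N/13 = 248; 248 ≡ 1 (mod 13), inverse 1.
t ≡ 3·403·3 + 13·104·17 + 7·248·1 = 28347.
28347 mod 3224 = 2555.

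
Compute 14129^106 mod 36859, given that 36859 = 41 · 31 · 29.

Mod 41: 14129 ≡ 25; by Fermat, exponent reduces to 106 mod 40 = 26; 25^26 ≡ 16 (mod 41).
Mod 31: 14129 ≡ 24; by Fermat, exponent reduces to 106 mod 30 = 16; 24^16 ≡ 7 (mod 31).
Mod 29: 14129 ≡ 6; by Fermat, exponent reduces to 106 mod 28 = 22; 6^22 ≡ 23 (mod 29).
Combine by CRT: x ≡ 16 (mod 41), x ≡ 7 (mod 31), x ≡ 23 (mod 29) ⇒ x ≡ 22730 (mod 36859).

22730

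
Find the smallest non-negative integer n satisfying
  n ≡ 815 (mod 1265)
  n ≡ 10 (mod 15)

2080

gcd(1265, 15) = 5 and 5 | (10 − 815), so the pair is consistent; merging gives n ≡ 2080 (mod 3795), where 3795 = lcm(1265, 15).
The solution is unique modulo lcm(1265, 15) = 3795.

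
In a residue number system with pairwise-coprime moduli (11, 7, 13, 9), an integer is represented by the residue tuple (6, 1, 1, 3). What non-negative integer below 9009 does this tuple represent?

Combine the congruences pairwise.
From x ≡ 6 (mod 11) write x = 6 + 11t. Substituting into x ≡ 1 (mod 7) gives 11t ≡ 2 (mod 7), and since 4⁻¹ ≡ 2 (mod 7), t ≡ 4. Hence x ≡ 6 + 11·4 = 50 (mod 77).
From x ≡ 50 (mod 77) write x = 50 + 77t. Substituting into x ≡ 1 (mod 13) gives 77t ≡ 3 (mod 13), and since 12⁻¹ ≡ 12 (mod 13), t ≡ 10. Hence x ≡ 50 + 77·10 = 820 (mod 1001).
From x ≡ 820 (mod 1001) write x = 820 + 1001t. Substituting into x ≡ 3 (mod 9) gives 1001t ≡ 2 (mod 9), and since 2⁻¹ ≡ 5 (mod 9), t ≡ 1. Hence x ≡ 820 + 1001·1 = 1821 (mod 9009).

1821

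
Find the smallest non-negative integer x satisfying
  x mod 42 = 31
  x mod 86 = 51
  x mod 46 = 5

31699

gcd(42, 86) = 2 and 2 | (51 − 31), so the pair is consistent; merging gives x ≡ 997 (mod 1806), where 1806 = lcm(42, 86).
gcd(1806, 46) = 2 and 2 | (5 − 997), so the pair is consistent; merging gives x ≡ 31699 (mod 41538), where 41538 = lcm(1806, 46).
The solution is unique modulo lcm(42, 86, 46) = 41538.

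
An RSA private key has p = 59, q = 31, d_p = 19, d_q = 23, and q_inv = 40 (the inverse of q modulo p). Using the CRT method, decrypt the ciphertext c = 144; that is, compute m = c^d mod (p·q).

m₁ = c^(d_p) mod p: c ≡ 26 (mod 59), and 26^19 mod 59 = 16.
m₂ = c^(d_q) mod q: c ≡ 20 (mod 31), and 20^23 mod 31 = 19.
h = q_inv·(m₁ − m₂) mod p = 40·(16 − 19) mod 59 = 57.
m = m₂ + h·q = 19 + 57·31 = 1786.

1786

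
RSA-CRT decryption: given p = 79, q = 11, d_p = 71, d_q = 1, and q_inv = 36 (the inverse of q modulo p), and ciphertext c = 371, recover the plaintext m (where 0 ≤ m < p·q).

734

m₁ = c^(d_p) mod p: c ≡ 55 (mod 79), and 55^71 mod 79 = 23.
m₂ = c^(d_q) mod q: c ≡ 8 (mod 11), and 8^1 mod 11 = 8.
h = q_inv·(m₁ − m₂) mod p = 36·(23 − 8) mod 79 = 66.
m = m₂ + h·q = 8 + 66·11 = 734.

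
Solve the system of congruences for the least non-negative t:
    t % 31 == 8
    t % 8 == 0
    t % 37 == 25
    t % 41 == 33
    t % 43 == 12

From t ≡ 8 (mod 31) write t = 8 + 31s. Substituting into t ≡ 0 (mod 8) gives 31s ≡ 0 (mod 8), and since 7⁻¹ ≡ 7 (mod 8), s ≡ 0. Hence t ≡ 8 + 31·0 = 8 (mod 248).
From t ≡ 8 (mod 248) write t = 8 + 248s. Substituting into t ≡ 25 (mod 37) gives 248s ≡ 17 (mod 37), and since 26⁻¹ ≡ 10 (mod 37), s ≡ 22. Hence t ≡ 8 + 248·22 = 5464 (mod 9176).
From t ≡ 5464 (mod 9176) write t = 5464 + 9176s. Substituting into t ≡ 33 (mod 41) gives 9176s ≡ 22 (mod 41), and since 33⁻¹ ≡ 5 (mod 41), s ≡ 28. Hence t ≡ 5464 + 9176·28 = 262392 (mod 376216).
From t ≡ 262392 (mod 376216) write t = 262392 + 376216s. Substituting into t ≡ 12 (mod 43) gives 376216s ≡ 6 (mod 43), and since 9⁻¹ ≡ 24 (mod 43), s ≡ 15. Hence t ≡ 262392 + 376216·15 = 5905632 (mod 16177288).

5905632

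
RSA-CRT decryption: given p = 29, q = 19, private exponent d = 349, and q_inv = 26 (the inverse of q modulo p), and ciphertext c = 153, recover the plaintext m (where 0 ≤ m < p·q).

134

d_p = d mod (p−1) = 349 mod 28 = 13; d_q = d mod (q−1) = 7.
m₁ = c^(d_p) mod p: c ≡ 8 (mod 29), and 8^13 mod 29 = 18.
m₂ = c^(d_q) mod q: c ≡ 1 (mod 19), and 1^7 mod 19 = 1.
h = q_inv·(m₁ − m₂) mod p = 26·(18 − 1) mod 29 = 7.
m = m₂ + h·q = 1 + 7·19 = 134.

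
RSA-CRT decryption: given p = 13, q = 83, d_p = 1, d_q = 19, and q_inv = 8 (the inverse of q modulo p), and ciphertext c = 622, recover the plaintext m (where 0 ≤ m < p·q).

895

m₁ = c^(d_p) mod p: c ≡ 11 (mod 13), and 11^1 mod 13 = 11.
m₂ = c^(d_q) mod q: c ≡ 41 (mod 83), and 41^19 mod 83 = 65.
h = q_inv·(m₁ − m₂) mod p = 8·(11 − 65) mod 13 = 10.
m = m₂ + h·q = 65 + 10·83 = 895.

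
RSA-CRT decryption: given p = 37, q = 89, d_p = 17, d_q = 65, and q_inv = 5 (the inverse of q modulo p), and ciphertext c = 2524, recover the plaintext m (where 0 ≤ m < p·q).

m₁ = c^(d_p) mod p: c ≡ 8 (mod 37), and 8^17 mod 37 = 23.
m₂ = c^(d_q) mod q: c ≡ 32 (mod 89), and 32^65 mod 89 = 64.
h = q_inv·(m₁ − m₂) mod p = 5·(23 − 64) mod 37 = 17.
m = m₂ + h·q = 64 + 17·89 = 1577.

1577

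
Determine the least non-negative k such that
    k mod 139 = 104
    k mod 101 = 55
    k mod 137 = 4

773917

The moduli are pairwise coprime; N = 139·101·137 = 1923343.
N/139 = 13837; 13837 ≡ 76 (mod 139); 76·75 ≡ 1, so inverse 75.
N/101 = 19043; 19043 ≡ 55 (mod 101); 55·90 ≡ 1, so inverse 90.
N/137 = 14039; 14039 ≡ 65 (mod 137); 65·78 ≡ 1, so inverse 78.
k ≡ 104·13837·75 + 55·19043·90 + 4·14039·78 = 206571618.
206571618 mod 1923343 = 773917.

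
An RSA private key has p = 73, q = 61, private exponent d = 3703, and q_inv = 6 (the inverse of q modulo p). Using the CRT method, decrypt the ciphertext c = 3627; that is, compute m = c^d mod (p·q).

2859

d_p = d mod (p−1) = 3703 mod 72 = 31; d_q = d mod (q−1) = 43.
m₁ = c^(d_p) mod p: c ≡ 50 (mod 73), and 50^31 mod 73 = 12.
m₂ = c^(d_q) mod q: c ≡ 28 (mod 61), and 28^43 mod 61 = 53.
h = q_inv·(m₁ − m₂) mod p = 6·(12 − 53) mod 73 = 46.
m = m₂ + h·q = 53 + 46·61 = 2859.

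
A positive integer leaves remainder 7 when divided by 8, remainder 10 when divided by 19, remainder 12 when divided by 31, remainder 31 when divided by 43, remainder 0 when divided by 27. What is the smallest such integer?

4640247

The moduli are pairwise coprime; N = 8·19·31·43·27 = 5470632.
N/8 = 683829; 683829 ≡ 5 (mod 8); 5·5 ≡ 1, so inverse 5.
N/19 = 287928; 287928 ≡ 2 (mod 19); 2·10 ≡ 1, so inverse 10.
N/31 = 176472; 176472 ≡ 20 (mod 31); 20·14 ≡ 1, so inverse 14.
N/43 = 127224; 127224 ≡ 30 (mod 43); 30·33 ≡ 1, so inverse 33.
N/27 = 202616; 202616 ≡ 8 (mod 27); 8·17 ≡ 1, so inverse 17.
k ≡ 7·683829·5 + 10·287928·10 + 12·176472·14 + 31·127224·33 + 0·202616·17 = 212524263.
212524263 mod 5470632 = 4640247.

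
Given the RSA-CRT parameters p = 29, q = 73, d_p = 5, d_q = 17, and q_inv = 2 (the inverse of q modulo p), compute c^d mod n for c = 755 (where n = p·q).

m₁ = c^(d_p) mod p: c ≡ 1 (mod 29), and 1^5 mod 29 = 1.
m₂ = c^(d_q) mod q: c ≡ 25 (mod 73), and 25^17 mod 73 = 35.
h = q_inv·(m₁ − m₂) mod p = 2·(1 − 35) mod 29 = 19.
m = m₂ + h·q = 35 + 19·73 = 1422.

1422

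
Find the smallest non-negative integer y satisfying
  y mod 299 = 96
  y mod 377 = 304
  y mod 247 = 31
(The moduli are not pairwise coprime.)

106241

Combine the congruences pairwise.
gcd(299, 377) = 13 and 13 | (304 − 96), so the pair is consistent; merging gives y ≡ 2189 (mod 8671), where 8671 = lcm(299, 377).
gcd(8671, 247) = 13 and 13 | (31 − 2189), so the pair is consistent; merging gives y ≡ 106241 (mod 164749), where 164749 = lcm(8671, 247).
The solution is unique modulo lcm(299, 377, 247) = 164749.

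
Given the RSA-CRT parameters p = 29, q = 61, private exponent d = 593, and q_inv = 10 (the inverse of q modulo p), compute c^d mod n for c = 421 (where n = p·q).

880

d_p = d mod (p−1) = 593 mod 28 = 5; d_q = d mod (q−1) = 53.
m₁ = c^(d_p) mod p: c ≡ 15 (mod 29), and 15^5 mod 29 = 10.
m₂ = c^(d_q) mod q: c ≡ 55 (mod 61), and 55^53 mod 61 = 26.
h = q_inv·(m₁ − m₂) mod p = 10·(10 − 26) mod 29 = 14.
m = m₂ + h·q = 26 + 14·61 = 880.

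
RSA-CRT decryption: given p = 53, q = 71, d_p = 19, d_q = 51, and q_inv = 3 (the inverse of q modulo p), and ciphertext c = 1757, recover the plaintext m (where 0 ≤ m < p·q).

986

m₁ = c^(d_p) mod p: c ≡ 8 (mod 53), and 8^19 mod 53 = 32.
m₂ = c^(d_q) mod q: c ≡ 53 (mod 71), and 53^51 mod 71 = 63.
h = q_inv·(m₁ − m₂) mod p = 3·(32 − 63) mod 53 = 13.
m = m₂ + h·q = 63 + 13·71 = 986.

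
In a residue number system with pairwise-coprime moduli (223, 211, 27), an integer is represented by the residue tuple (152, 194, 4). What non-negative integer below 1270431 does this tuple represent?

The moduli are pairwise coprime; N = 223·211·27 = 1270431.
N/223 = 5697; 5697 ≡ 122 (mod 223); 122·170 ≡ 1, so inverse 170.
N/211 = 6021; 6021 ≡ 113 (mod 211); 113·183 ≡ 1, so inverse 183.
N/27 = 47053; 47053 ≡ 19 (mod 27); 19·10 ≡ 1, so inverse 10.
x ≡ 152·5697·170 + 194·6021·183 + 4·47053·10 = 362850142.
362850142 mod 1270431 = 777307.

777307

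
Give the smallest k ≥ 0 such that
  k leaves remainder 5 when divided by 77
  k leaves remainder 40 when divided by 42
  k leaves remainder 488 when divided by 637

gcd(77, 42) = 7 and 7 | (40 − 5), so the pair is consistent; merging gives k ≡ 82 (mod 462), where 462 = lcm(77, 42).
gcd(462, 637) = 7 and 7 | (488 − 82), so the pair is consistent; merging gives k ≡ 20872 (mod 42042), where 42042 = lcm(462, 637).
The solution is unique modulo lcm(77, 42, 637) = 42042.

20872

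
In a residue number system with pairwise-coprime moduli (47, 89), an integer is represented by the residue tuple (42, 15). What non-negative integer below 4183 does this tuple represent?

From x ≡ 42 (mod 47) write x = 42 + 47t. Substituting into x ≡ 15 (mod 89) gives 47t ≡ 62 (mod 89), and since 47⁻¹ ≡ 36 (mod 89), t ≡ 7. Hence x ≡ 42 + 47·7 = 371 (mod 4183).

371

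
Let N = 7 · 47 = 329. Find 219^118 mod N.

Mod 7: 219 ≡ 2; by Fermat, exponent reduces to 118 mod 6 = 4; 2^4 ≡ 2 (mod 7).
Mod 47: 219 ≡ 31; by Fermat, exponent reduces to 118 mod 46 = 26; 31^26 ≡ 7 (mod 47).
Combine by CRT: x ≡ 2 (mod 7), x ≡ 7 (mod 47) ⇒ x ≡ 289 (mod 329).

289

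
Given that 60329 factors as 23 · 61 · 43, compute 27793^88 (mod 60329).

Mod 23: 27793 ≡ 9; since 22 | 88, by Fermat 9^88 ≡ 1 (mod 23).
Mod 61: 27793 ≡ 38; by Fermat, exponent reduces to 88 mod 60 = 28; 38^28 ≡ 58 (mod 61).
Mod 43: 27793 ≡ 15; by Fermat, exponent reduces to 88 mod 42 = 4; 15^4 ≡ 14 (mod 43).
Combine by CRT: x ≡ 1 (mod 23), x ≡ 58 (mod 61), x ≡ 14 (mod 43) ⇒ x ≡ 20310 (mod 60329).

20310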